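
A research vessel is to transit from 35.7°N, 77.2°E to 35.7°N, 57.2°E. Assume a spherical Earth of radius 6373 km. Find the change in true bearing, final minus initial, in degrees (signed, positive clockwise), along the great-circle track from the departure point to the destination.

-11.7°

Initial bearing θ₁ = atan2(sin Δλ cos φ₂, cos φ₁ sin φ₂ − sin φ₁ cos φ₂ cos Δλ) = 275.87°
Final bearing θ₂ = (initial bearing from the destination back to the start) + 180° = 264.13°
Δθ = θ₂ − θ₁ = -11.7°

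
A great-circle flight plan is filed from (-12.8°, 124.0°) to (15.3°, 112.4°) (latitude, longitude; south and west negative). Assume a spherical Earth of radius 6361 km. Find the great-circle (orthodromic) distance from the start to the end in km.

3370 km

cos σ = sin φ₁ sin φ₂ + cos φ₁ cos φ₂ cos Δλ
      = sin(-12.80°)sin(15.30°) + cos(-12.80°)cos(15.30°)cos(-11.60°) = 0.8629
σ = 30.354° → d = Rσ = 6361·0.52979 = 3370 km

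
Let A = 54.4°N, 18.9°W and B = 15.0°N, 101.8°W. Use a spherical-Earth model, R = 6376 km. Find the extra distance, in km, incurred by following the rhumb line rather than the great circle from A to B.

293 km

Great circle: cos σ = sin φ₁ sin φ₂ + cos φ₁ cos φ₂ cos Δλ,  σ = 1.2871 rad → d_gc = 8206.3 km
Rhumb line: Δψ = -0.8713, q = Δφ/Δψ = 0.7893, d_rh = R√(Δφ²+q²Δλ²) = 8499.4 km
Excess = 8499.4 − 8206.3 = 293.1 ≈ 293 km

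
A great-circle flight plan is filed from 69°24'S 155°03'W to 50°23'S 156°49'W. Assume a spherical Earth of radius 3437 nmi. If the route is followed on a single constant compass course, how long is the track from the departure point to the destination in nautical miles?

Rhumb course C = atan2(Δλ, Δψ) with Δψ = ln[tan(π/4+φ₂/2)/tan(π/4+φ₁/2)] = +0.6841, Δλ = -0.0308 → C = 357.42°
d = R·|Δφ| / |cos C| = 3437·0.33190 / 0.99899 = 1142 nmi

1142 nmi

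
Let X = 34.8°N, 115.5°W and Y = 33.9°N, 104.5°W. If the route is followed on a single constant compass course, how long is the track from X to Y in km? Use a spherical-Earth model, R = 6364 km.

1014 km

Rhumb course C = atan2(Δλ, Δψ) with Δψ = ln[tan(π/4+φ₂/2)/tan(π/4+φ₁/2)] = -0.0190, Δλ = +0.1920 → C = 95.66°
d = R·|Δφ| / |cos C| = 6364·0.01571 / 0.09862 = 1014 km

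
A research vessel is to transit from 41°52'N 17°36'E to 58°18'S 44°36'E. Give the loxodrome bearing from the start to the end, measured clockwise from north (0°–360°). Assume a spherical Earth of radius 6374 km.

Δψ = ln[tan(π/4+φ₂/2)/tan(π/4+φ₁/2)] = -2.0651
Δλ = +0.4712 rad (taken the short way round)
course = atan2(Δλ, Δψ) = 167.15°

167.1°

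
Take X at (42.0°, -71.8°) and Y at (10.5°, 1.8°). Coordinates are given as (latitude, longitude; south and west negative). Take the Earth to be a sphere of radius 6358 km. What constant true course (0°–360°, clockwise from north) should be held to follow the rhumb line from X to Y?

115.9°

Δψ = ln[tan(π/4+φ₂/2)/tan(π/4+φ₁/2)] = -0.6249
Δλ = +1.2846 rad (taken the short way round)
course = atan2(Δλ, Δψ) = 115.94°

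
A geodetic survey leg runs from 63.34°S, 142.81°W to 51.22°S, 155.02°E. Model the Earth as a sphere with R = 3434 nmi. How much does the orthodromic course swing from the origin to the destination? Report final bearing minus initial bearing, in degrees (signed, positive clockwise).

+54.0°

Initial bearing θ₁ = atan2(sin Δλ cos φ₂, cos φ₁ sin φ₂ − sin φ₁ cos φ₂ cos Δλ) = 260.93°
Final bearing θ₂ = (initial bearing from the destination back to the start) + 180° = 314.97°
Δθ = θ₂ − θ₁ = +54.0°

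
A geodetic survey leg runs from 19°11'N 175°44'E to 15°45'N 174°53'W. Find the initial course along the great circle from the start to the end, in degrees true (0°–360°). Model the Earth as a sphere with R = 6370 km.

109.5°

θ = atan2( sin Δλ·cos φ₂ ,  cos φ₁ sin φ₂ − sin φ₁ cos φ₂ cos Δλ )
  = atan2(+0.1569, -0.0557) = 109.53°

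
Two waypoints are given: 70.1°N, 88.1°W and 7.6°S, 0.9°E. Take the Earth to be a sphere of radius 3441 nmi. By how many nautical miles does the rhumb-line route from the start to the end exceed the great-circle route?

Great circle: cos σ = sin φ₁ sin φ₂ + cos φ₁ cos φ₂ cos Δλ,  σ = 1.6895 rad → d_gc = 5813.7 nmi
Rhumb line: Δψ = -1.8736, q = Δφ/Δψ = 0.7238, d_rh = R√(Δφ²+q²Δλ²) = 6061.6 nmi
Excess = 6061.6 − 5813.7 = 247.9 ≈ 248 nmi

248 nmi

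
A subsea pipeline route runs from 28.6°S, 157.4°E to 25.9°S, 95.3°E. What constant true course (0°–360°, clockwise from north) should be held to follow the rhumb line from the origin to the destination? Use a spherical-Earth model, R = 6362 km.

Δψ = ln[tan(π/4+φ₂/2)/tan(π/4+φ₁/2)] = +0.0530
Δλ = -1.0838 rad (taken the short way round)
course = atan2(Δλ, Δψ) = 272.80°

272.8°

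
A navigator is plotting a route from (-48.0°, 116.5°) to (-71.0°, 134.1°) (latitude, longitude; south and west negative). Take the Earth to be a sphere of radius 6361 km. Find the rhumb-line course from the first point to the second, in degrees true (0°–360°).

159.7°

Meridional parts: M(φ₁)=-0.9575, M(φ₂)=-1.7877 → ΔM = -0.8302;  Δλ = +0.3072 rad
tan C = Δλ / ΔM = -0.3700 → C = 159.70°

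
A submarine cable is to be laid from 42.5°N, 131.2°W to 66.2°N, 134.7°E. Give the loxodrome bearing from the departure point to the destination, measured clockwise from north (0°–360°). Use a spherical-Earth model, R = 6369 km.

Meridional parts: M(φ₁)=+0.8210, M(φ₂)=+1.5572 → ΔM = +0.7362;  Δλ = -1.6424 rad
tan C = Δλ / ΔM = -2.2308 → C = 294.14°

294.1°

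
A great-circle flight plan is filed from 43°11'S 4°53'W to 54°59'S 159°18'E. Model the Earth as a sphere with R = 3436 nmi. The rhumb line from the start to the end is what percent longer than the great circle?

32.8%

Great circle: σ = 1.4122 rad → d_gc = Rσ = 4852.5 nmi
Rhumb: Δφ = -0.2059, Δλ = +2.8655, Δψ = -0.3165, q = Δφ/Δψ = 0.6507 → d_rh = R√(Δφ²+q²Δλ²) = 6445.7 nmi
Excess = (6445.7 − 4852.5) / 4852.5 = 1593.2 / 4852.5 = 32.83% ≈ 32.8%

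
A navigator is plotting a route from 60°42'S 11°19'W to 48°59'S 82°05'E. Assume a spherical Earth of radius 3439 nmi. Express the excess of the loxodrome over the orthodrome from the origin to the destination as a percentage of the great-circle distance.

Great circle: σ = 0.8777 rad → d_gc = Rσ = 3018.3 nmi
Rhumb: Δφ = +0.2045, Δλ = +1.6301, Δψ = +0.3583, q = Δφ/Δψ = 0.5707 → d_rh = R√(Δφ²+q²Δλ²) = 3276.0 nmi
Excess = (3276.0 − 3018.3) / 3018.3 = 257.7 / 3018.3 = 8.54% ≈ 8.5%

8.5%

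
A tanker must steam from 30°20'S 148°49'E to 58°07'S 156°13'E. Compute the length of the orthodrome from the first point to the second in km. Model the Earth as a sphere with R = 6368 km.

3139 km

cos σ = sin φ₁ sin φ₂ + cos φ₁ cos φ₂ cos Δλ
      = sin(-30.33°)sin(-58.12°) + cos(-30.33°)cos(-58.12°)cos(7.40°) = 0.8809
σ = 28.247° → d = Rσ = 6368·0.49299 = 3139 km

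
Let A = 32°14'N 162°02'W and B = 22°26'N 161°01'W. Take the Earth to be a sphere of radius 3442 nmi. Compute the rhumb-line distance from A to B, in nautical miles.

591 nmi

Δψ = ln[tan(π/4+φ₂/2)/tan(π/4+φ₁/2)] = -0.1929;  Δφ = -0.1710 rad,  Δλ = +0.0177 rad
q = Δφ/Δψ = 0.8867
d = R·√(Δφ² + q²Δλ²) = 3442·0.17176 = 591 nmi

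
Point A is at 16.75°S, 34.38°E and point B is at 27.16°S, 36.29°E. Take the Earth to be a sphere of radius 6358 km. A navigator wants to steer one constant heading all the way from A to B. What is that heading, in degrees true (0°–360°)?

170.4°

Meridional parts: M(φ₁)=-0.2966, M(φ₂)=-0.4929 → ΔM = -0.1963;  Δλ = +0.0333 rad
tan C = Δλ / ΔM = -0.1699 → C = 170.36°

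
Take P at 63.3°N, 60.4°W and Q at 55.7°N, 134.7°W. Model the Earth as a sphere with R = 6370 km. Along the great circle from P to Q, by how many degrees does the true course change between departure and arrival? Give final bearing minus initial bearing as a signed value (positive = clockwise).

-66.4°

At departure: θ₁ = atan2(sin Δλ cos φ₂, cos φ₁ sin φ₂ − sin φ₁ cos φ₂ cos Δλ) = 293.42°
At arrival: θ₂ = atan2(sin Δλ cos φ₁, −cos φ₂ sin φ₁ + sin φ₂ cos φ₁ cos Δλ) = 227.03°
Δθ = θ₂ − θ₁ = -66.4°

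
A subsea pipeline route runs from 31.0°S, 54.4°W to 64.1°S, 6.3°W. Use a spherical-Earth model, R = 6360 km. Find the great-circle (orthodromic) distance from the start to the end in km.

4939 km

cos σ = sin φ₁ sin φ₂ + cos φ₁ cos φ₂ cos Δλ
      = sin(-31.00°)sin(-64.10°) + cos(-31.00°)cos(-64.10°)cos(48.10°) = 0.7134
σ = 44.492° → d = Rσ = 6360·0.77653 = 4939 km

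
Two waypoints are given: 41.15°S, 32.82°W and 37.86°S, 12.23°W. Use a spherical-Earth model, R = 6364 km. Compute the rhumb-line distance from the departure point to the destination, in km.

Δψ = ln[tan(π/4+φ₂/2)/tan(π/4+φ₁/2)] = +0.0744;  Δφ = +0.0574 rad,  Δλ = +0.3594 rad
q = Δφ/Δψ = 0.7713
d = R·√(Δφ² + q²Δλ²) = 6364·0.28307 = 1801 km

1801 km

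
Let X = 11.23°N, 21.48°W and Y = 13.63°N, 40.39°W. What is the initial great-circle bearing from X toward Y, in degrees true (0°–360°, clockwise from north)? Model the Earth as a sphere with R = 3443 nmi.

θ = atan2( sin Δλ·cos φ₂ ,  cos φ₁ sin φ₂ − sin φ₁ cos φ₂ cos Δλ )
  = atan2(-0.3150, +0.0521) = 279.39°

279.4°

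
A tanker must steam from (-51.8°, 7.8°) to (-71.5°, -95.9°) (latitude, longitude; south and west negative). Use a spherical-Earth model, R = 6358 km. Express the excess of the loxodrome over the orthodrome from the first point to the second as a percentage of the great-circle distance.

12.1%

Great circle: σ = 0.7971 rad → d_gc = Rσ = 5068.1 km
Rhumb: Δφ = -0.3438, Δλ = -1.8099, Δψ = -0.7544, q = Δφ/Δψ = 0.4558 → d_rh = R√(Δφ²+q²Δλ²) = 5682.3 km
Excess = (5682.3 − 5068.1) / 5068.1 = 614.2 / 5068.1 = 12.12% ≈ 12.1%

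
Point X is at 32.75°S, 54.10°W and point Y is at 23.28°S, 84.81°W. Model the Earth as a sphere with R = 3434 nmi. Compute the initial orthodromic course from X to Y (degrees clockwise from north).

θ = atan2( sin Δλ·cos φ₂ ,  cos φ₁ sin φ₂ − sin φ₁ cos φ₂ cos Δλ )
  = atan2(-0.4691, +0.0948) = 281.43°

281.4°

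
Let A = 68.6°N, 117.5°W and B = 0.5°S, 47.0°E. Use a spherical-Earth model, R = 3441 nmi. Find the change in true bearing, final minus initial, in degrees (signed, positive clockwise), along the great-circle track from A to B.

+157.4°

At departure: θ₁ = atan2(sin Δλ cos φ₂, cos φ₁ sin φ₂ − sin φ₁ cos φ₂ cos Δλ) = 16.64°
At arrival: θ₂ = atan2(sin Δλ cos φ₁, −cos φ₂ sin φ₁ + sin φ₂ cos φ₁ cos Δλ) = 174.00°
Δθ = θ₂ − θ₁ = +157.4°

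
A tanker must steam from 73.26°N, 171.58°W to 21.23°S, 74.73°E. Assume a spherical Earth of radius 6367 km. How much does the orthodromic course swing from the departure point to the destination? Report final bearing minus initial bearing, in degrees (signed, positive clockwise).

At departure: θ₁ = atan2(sin Δλ cos φ₂, cos φ₁ sin φ₂ − sin φ₁ cos φ₂ cos Δλ) = 286.59°
At arrival: θ₂ = atan2(sin Δλ cos φ₁, −cos φ₂ sin φ₁ + sin φ₂ cos φ₁ cos Δλ) = 197.23°
Δθ = θ₂ − θ₁ = -89.4°

-89.4°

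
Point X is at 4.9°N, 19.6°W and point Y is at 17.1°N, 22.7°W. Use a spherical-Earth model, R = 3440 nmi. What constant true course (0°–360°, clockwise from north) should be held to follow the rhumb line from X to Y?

346.0°

Δψ = ln[tan(π/4+φ₂/2)/tan(π/4+φ₁/2)] = +0.2174
Δλ = -0.0541 rad (taken the short way round)
course = atan2(Δλ, Δψ) = 346.02°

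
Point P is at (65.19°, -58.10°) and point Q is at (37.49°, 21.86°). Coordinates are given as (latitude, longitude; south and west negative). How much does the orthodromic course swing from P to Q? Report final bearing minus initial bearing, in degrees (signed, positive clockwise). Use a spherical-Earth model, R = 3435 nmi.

Initial bearing θ₁ = atan2(sin Δλ cos φ₂, cos φ₁ sin φ₂ − sin φ₁ cos φ₂ cos Δλ) = 80.57°
Final bearing θ₂ = (initial bearing from the destination back to the start) + 180° = 148.55°
Δθ = θ₂ − θ₁ = +68.0°

+68.0°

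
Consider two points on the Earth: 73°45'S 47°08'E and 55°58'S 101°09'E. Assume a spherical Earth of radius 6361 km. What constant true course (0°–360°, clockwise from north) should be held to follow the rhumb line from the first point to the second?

Δψ = ln[tan(π/4+φ₂/2)/tan(π/4+φ₁/2)] = +0.7625
Δλ = +0.9428 rad (taken the short way round)
course = atan2(Δλ, Δψ) = 51.03°

51.0°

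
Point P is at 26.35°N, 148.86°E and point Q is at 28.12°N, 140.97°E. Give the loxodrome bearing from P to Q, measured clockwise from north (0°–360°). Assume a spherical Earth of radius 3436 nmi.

Meridional parts: M(φ₁)=+0.4770, M(φ₂)=+0.5118 → ΔM = +0.0347;  Δλ = -0.1377 rad
tan C = Δλ / ΔM = -3.9632 → C = 284.16°

284.2°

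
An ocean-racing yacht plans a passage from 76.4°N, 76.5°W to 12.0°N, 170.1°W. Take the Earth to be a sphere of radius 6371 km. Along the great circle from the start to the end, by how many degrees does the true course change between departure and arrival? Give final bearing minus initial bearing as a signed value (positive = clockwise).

Initial bearing θ₁ = atan2(sin Δλ cos φ₂, cos φ₁ sin φ₂ − sin φ₁ cos φ₂ cos Δλ) = 276.35°
Final bearing θ₂ = (initial bearing from the destination back to the start) + 180° = 193.82°
Δθ = θ₂ − θ₁ = -82.5°

-82.5°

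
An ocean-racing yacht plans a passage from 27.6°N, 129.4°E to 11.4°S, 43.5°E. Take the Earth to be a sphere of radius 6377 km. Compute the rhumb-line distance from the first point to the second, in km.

Δψ = ln[tan(π/4+φ₂/2)/tan(π/4+φ₁/2)] = -0.7018;  Δφ = -0.6807 rad,  Δλ = -1.4992 rad
q = Δφ/Δψ = 0.9699
d = R·√(Δφ² + q²Δλ²) = 6377·1.60556 = 10239 km

10239 km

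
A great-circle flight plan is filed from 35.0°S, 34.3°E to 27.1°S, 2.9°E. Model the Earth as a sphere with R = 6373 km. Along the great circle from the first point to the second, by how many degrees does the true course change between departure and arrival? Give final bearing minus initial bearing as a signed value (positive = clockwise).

At departure: θ₁ = atan2(sin Δλ cos φ₂, cos φ₁ sin φ₂ − sin φ₁ cos φ₂ cos Δλ) = 277.69°
At arrival: θ₂ = atan2(sin Δλ cos φ₁, −cos φ₂ sin φ₁ + sin φ₂ cos φ₁ cos Δλ) = 294.23°
Δθ = θ₂ − θ₁ = +16.5°

+16.5°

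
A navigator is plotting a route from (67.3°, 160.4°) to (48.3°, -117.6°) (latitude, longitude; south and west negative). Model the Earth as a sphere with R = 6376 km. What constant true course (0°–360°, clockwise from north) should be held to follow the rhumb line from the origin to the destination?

114.1°

Meridional parts: M(φ₁)=+1.6058, M(φ₂)=+0.9653 → ΔM = -0.6405;  Δλ = +1.4312 rad
tan C = Δλ / ΔM = -2.2345 → C = 114.11°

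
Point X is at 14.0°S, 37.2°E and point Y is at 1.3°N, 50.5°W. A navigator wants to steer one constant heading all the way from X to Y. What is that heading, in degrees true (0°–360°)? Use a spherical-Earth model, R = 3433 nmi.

Δψ = ln[tan(π/4+φ₂/2)/tan(π/4+φ₁/2)] = +0.2695
Δλ = -1.5307 rad (taken the short way round)
course = atan2(Δλ, Δψ) = 279.99°

280.0°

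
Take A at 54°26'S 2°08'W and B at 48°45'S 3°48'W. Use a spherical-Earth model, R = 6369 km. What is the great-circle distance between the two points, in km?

cos σ = sin φ₁ sin φ₂ + cos φ₁ cos φ₂ cos Δλ
      = sin(-54.43°)sin(-48.75°) + cos(-54.43°)cos(-48.75°)cos(-1.67°) = 0.9949
σ = 5.776° → d = Rσ = 6369·0.10082 = 642 km

642 km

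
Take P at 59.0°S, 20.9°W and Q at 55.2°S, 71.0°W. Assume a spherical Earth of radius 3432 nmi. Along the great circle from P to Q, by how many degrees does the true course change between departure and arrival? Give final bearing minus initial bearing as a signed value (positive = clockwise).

+42.9°

At departure: θ₁ = atan2(sin Δλ cos φ₂, cos φ₁ sin φ₂ − sin φ₁ cos φ₂ cos Δλ) = 256.00°
At arrival: θ₂ = atan2(sin Δλ cos φ₁, −cos φ₂ sin φ₁ + sin φ₂ cos φ₁ cos Δλ) = 298.88°
Δθ = θ₂ − θ₁ = +42.9°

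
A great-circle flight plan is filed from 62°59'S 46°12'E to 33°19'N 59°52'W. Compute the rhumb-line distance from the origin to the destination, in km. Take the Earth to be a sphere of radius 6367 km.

Δψ = ln[tan(π/4+φ₂/2)/tan(π/4+φ₁/2)] = +2.0435;  Δφ = +1.6808 rad,  Δλ = -1.8512 rad
q = Δφ/Δψ = 0.8225
d = R·√(Δφ² + q²Δλ²) = 6367·2.26788 = 14440 km

14440 km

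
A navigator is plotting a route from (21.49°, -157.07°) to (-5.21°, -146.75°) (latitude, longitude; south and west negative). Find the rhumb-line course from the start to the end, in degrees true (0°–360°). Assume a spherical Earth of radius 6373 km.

Meridional parts: M(φ₁)=+0.3842, M(φ₂)=-0.0911 → ΔM = -0.4752;  Δλ = +0.1801 rad
tan C = Δλ / ΔM = -0.3790 → C = 159.24°

159.2°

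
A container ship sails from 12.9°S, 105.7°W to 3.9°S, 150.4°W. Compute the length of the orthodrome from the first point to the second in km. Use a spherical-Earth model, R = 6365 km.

5005 km

Haversine: a = sin²(Δφ/2)+cos φ₁ cos φ₂ sin²(Δλ/2) = 0.14678;  σ = 2·atan2(√a,√(1−a))
σ = 45.054° → d = Rσ = 6365·0.78634 = 5005 km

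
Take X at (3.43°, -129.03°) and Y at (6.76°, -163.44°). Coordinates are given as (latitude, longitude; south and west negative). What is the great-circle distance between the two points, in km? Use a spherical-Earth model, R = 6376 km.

3831 km

cos σ = sin φ₁ sin φ₂ + cos φ₁ cos φ₂ cos Δλ
      = sin(3.43°)sin(6.76°) + cos(3.43°)cos(6.76°)cos(-34.41°) = 0.8249
σ = 34.426° → d = Rσ = 6376·0.60085 = 3831 km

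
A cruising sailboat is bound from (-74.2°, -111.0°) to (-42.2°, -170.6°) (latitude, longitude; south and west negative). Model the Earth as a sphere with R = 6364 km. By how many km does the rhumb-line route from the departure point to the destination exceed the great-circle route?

Great circle: cos σ = sin φ₁ sin φ₂ + cos φ₁ cos φ₂ cos Δλ,  σ = 0.7251 rad → d_gc = 4614.7 km
Rhumb line: Δψ = +1.1611, q = Δφ/Δψ = 0.4810, d_rh = R√(Δφ²+q²Δλ²) = 4772.0 km
Excess = 4772.0 − 4614.7 = 157.3 ≈ 157 km

157 km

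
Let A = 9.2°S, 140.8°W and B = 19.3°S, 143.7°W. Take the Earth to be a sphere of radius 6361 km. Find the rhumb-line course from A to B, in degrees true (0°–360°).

195.5°

Meridional parts: M(φ₁)=-0.1613, M(φ₂)=-0.3434 → ΔM = -0.1821;  Δλ = -0.0506 rad
tan C = Δλ / ΔM = +0.2779 → C = 195.53°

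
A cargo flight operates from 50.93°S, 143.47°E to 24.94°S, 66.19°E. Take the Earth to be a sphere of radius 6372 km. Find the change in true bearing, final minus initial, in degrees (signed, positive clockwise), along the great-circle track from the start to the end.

At departure: θ₁ = atan2(sin Δλ cos φ₂, cos φ₁ sin φ₂ − sin φ₁ cos φ₂ cos Δλ) = 262.86°
At arrival: θ₂ = atan2(sin Δλ cos φ₁, −cos φ₂ sin φ₁ + sin φ₂ cos φ₁ cos Δλ) = 316.39°
Δθ = θ₂ − θ₁ = +53.5°

+53.5°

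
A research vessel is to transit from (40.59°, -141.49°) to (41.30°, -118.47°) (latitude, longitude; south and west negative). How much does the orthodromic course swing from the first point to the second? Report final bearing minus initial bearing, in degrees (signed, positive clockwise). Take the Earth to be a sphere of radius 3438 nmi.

Initial bearing θ₁ = atan2(sin Δλ cos φ₂, cos φ₁ sin φ₂ − sin φ₁ cos φ₂ cos Δλ) = 80.09°
Final bearing θ₂ = (initial bearing from the destination back to the start) + 180° = 95.29°
Δθ = θ₂ − θ₁ = +15.2°

+15.2°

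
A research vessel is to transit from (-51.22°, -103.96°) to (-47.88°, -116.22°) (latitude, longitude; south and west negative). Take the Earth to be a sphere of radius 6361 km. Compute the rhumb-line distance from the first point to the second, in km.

Δψ = ln[tan(π/4+φ₂/2)/tan(π/4+φ₁/2)] = +0.0899;  Δφ = +0.0583 rad,  Δλ = -0.2140 rad
q = Δφ/Δψ = 0.6484
d = R·√(Δφ² + q²Δλ²) = 6361·0.15050 = 957 km

957 km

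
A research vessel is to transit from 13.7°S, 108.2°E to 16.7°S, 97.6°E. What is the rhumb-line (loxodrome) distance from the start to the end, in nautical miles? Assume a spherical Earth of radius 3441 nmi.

Δψ = ln[tan(π/4+φ₂/2)/tan(π/4+φ₁/2)] = -0.0543;  Δφ = -0.0524 rad,  Δλ = -0.1850 rad
q = Δφ/Δψ = 0.9649
d = R·√(Δφ² + q²Δλ²) = 3441·0.18603 = 640 nmi

640 nmi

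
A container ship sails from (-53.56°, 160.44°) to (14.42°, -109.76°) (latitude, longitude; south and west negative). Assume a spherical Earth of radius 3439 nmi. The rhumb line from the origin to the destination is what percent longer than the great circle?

Great circle: σ = 1.7704 rad → d_gc = Rσ = 6088.6 nmi
Rhumb: Δφ = +1.1865, Δλ = +1.5673, Δψ = +1.3656, q = Δφ/Δψ = 0.8689 → d_rh = R√(Δφ²+q²Δλ²) = 6211.3 nmi
Excess = (6211.3 − 6088.6) / 6088.6 = 122.7 / 6088.6 = 2.02% ≈ 2.0%

2.0%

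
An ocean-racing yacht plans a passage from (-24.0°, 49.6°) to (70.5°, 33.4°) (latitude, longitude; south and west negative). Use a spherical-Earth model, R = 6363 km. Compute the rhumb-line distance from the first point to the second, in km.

Rhumb course C = atan2(Δλ, Δψ) with Δψ = ln[tan(π/4+φ₂/2)/tan(π/4+φ₁/2)] = +2.1929, Δλ = -0.2827 → C = 352.65°
d = R·|Δφ| / |cos C| = 6363·1.64934 / 0.99179 = 10582 km

10582 km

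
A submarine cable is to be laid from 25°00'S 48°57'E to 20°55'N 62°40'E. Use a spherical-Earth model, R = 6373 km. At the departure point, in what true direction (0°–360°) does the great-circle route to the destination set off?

θ = atan2( sin Δλ·cos φ₂ ,  cos φ₁ sin φ₂ − sin φ₁ cos φ₂ cos Δλ )
  = atan2(+0.2215, +0.7071) = 17.39°

17.4°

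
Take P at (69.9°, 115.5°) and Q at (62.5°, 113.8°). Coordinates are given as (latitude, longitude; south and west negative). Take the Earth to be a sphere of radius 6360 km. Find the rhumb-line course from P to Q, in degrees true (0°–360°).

Δψ = ln[tan(π/4+φ₂/2)/tan(π/4+φ₁/2)] = -0.3226
Δλ = -0.0297 rad (taken the short way round)
course = atan2(Δλ, Δψ) = 185.25°

185.3°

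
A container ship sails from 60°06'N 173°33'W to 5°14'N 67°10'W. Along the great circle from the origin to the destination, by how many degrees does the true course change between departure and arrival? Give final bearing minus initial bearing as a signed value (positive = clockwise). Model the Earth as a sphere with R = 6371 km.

Initial bearing θ₁ = atan2(sin Δλ cos φ₂, cos φ₁ sin φ₂ − sin φ₁ cos φ₂ cos Δλ) = 73.17°
Final bearing θ₂ = (initial bearing from the destination back to the start) + 180° = 151.37°
Δθ = θ₂ − θ₁ = +78.2°

+78.2°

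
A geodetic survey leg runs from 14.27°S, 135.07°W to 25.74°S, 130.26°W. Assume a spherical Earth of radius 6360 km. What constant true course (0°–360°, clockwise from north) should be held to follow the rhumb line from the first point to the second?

158.5°

Meridional parts: M(φ₁)=-0.2517, M(φ₂)=-0.4652 → ΔM = -0.2135;  Δλ = +0.0840 rad
tan C = Δλ / ΔM = -0.3932 → C = 158.53°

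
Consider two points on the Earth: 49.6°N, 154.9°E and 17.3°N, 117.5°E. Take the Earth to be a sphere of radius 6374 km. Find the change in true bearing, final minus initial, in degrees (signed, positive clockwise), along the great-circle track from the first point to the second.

At departure: θ₁ = atan2(sin Δλ cos φ₂, cos φ₁ sin φ₂ − sin φ₁ cos φ₂ cos Δλ) = 236.43°
At arrival: θ₂ = atan2(sin Δλ cos φ₁, −cos φ₂ sin φ₁ + sin φ₂ cos φ₁ cos Δλ) = 214.44°
Δθ = θ₂ − θ₁ = -22.0°

-22.0°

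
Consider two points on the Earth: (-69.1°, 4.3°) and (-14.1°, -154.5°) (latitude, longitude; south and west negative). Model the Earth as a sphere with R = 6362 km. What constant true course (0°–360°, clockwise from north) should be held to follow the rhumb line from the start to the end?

Meridional parts: M(φ₁)=-1.6904, M(φ₂)=-0.2486 → ΔM = +1.4418;  Δλ = -2.7716 rad
tan C = Δλ / ΔM = -1.9223 → C = 297.48°

297.5°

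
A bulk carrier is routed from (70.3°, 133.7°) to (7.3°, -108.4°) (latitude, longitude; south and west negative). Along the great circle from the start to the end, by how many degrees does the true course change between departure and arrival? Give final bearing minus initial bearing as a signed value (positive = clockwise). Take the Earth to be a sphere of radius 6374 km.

+101.3°

Initial bearing θ₁ = atan2(sin Δλ cos φ₂, cos φ₁ sin φ₂ − sin φ₁ cos φ₂ cos Δλ) = 61.31°
Final bearing θ₂ = (initial bearing from the destination back to the start) + 180° = 162.66°
Δθ = θ₂ − θ₁ = +101.3°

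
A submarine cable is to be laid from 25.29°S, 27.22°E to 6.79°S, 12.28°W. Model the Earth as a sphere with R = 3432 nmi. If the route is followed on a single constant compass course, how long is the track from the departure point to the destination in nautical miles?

2519 nmi

Rhumb course C = atan2(Δλ, Δψ) with Δψ = ln[tan(π/4+φ₂/2)/tan(π/4+φ₁/2)] = +0.3377, Δλ = -0.6894 → C = 296.10°
d = R·|Δφ| / |cos C| = 3432·0.32289 / 0.43988 = 2519 nmi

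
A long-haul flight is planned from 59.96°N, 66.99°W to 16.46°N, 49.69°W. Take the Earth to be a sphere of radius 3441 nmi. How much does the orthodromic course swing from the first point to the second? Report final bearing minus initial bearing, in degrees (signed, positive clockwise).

+11.6°

At departure: θ₁ = atan2(sin Δλ cos φ₂, cos φ₁ sin φ₂ − sin φ₁ cos φ₂ cos Δλ) = 156.34°
At arrival: θ₂ = atan2(sin Δλ cos φ₁, −cos φ₂ sin φ₁ + sin φ₂ cos φ₁ cos Δλ) = 167.91°
Δθ = θ₂ − θ₁ = +11.6°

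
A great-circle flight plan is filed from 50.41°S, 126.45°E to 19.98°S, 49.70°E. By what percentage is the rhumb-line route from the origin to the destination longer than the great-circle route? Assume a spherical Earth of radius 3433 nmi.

Great circle: σ = 1.1586 rad → d_gc = Rσ = 3977.6 nmi
Rhumb: Δφ = +0.5311, Δλ = -1.3395, Δψ = +0.6659, q = Δφ/Δψ = 0.7976 → d_rh = R√(Δφ²+q²Δλ²) = 4096.2 nmi
Excess = (4096.2 − 3977.6) / 3977.6 = 118.6 / 3977.6 = 2.98% ≈ 3.0%

3.0%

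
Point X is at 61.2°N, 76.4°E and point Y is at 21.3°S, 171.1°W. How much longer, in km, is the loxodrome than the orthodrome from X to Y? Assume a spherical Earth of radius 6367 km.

Great circle: cos σ = sin φ₁ sin φ₂ + cos φ₁ cos φ₂ cos Δλ,  σ = 2.0830 rad → d_gc = 13262.36 km
Rhumb line: Δψ = -1.7403, q = Δφ/Δψ = 0.8274, d_rh = R√(Δφ²+q²Δλ²) = 13821.90 km
Excess = 13821.90 − 13262.36 = 559.54 ≈ 560 km

560 km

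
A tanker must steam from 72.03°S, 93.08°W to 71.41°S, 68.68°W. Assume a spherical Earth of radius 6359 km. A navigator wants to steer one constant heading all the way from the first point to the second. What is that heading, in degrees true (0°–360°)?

85.4°

Meridional parts: M(φ₁)=-1.8444, M(φ₂)=-1.8099 → ΔM = +0.0345;  Δλ = +0.4259 rad
tan C = Δλ / ΔM = +12.3429 → C = 85.37°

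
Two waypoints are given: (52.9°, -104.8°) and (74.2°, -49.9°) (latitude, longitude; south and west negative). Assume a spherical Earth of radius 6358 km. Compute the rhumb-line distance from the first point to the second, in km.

3488 km

Δψ = ln[tan(π/4+φ₂/2)/tan(π/4+φ₁/2)] = +0.8831;  Δφ = +0.3718 rad,  Δλ = +0.9582 rad
q = Δφ/Δψ = 0.4210
d = R·√(Δφ² + q²Δλ²) = 6358·0.54856 = 3488 km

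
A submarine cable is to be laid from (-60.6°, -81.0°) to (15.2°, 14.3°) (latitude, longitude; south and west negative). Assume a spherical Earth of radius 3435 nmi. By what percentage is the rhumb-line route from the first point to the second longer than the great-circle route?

3.1%

Great circle: σ = 1.8465 rad → d_gc = Rσ = 6342.6 nmi
Rhumb: Δφ = +1.3230, Δλ = +1.6633, Δψ = +1.6066, q = Δφ/Δψ = 0.8235 → d_rh = R√(Δφ²+q²Δλ²) = 6541.2 nmi
Excess = (6541.2 − 6342.6) / 6342.6 = 198.6 / 6342.6 = 3.13% ≈ 3.1%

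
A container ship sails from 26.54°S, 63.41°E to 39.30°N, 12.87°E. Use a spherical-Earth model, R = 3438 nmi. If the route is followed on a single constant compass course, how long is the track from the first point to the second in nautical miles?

4865 nmi

Δψ = ln[tan(π/4+φ₂/2)/tan(π/4+φ₁/2)] = +1.2278;  Δφ = +1.1491 rad,  Δλ = -0.8821 rad
q = Δφ/Δψ = 0.9359
d = R·√(Δφ² + q²Δλ²) = 3438·1.41495 = 4865 nmi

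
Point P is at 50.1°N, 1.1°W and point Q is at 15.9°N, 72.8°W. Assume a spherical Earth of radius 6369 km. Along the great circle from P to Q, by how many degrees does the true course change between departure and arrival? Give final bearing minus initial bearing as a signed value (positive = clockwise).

At departure: θ₁ = atan2(sin Δλ cos φ₂, cos φ₁ sin φ₂ − sin φ₁ cos φ₂ cos Δλ) = 266.49°
At arrival: θ₂ = atan2(sin Δλ cos φ₁, −cos φ₂ sin φ₁ + sin φ₂ cos φ₁ cos Δλ) = 221.74°
Δθ = θ₂ − θ₁ = -44.8°

-44.8°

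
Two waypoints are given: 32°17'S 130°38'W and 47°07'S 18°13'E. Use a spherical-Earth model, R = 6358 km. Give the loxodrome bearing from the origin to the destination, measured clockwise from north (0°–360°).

97.4°

Δψ = ln[tan(π/4+φ₂/2)/tan(π/4+φ₁/2)] = -0.3387
Δλ = +2.5979 rad (taken the short way round)
course = atan2(Δλ, Δψ) = 97.43°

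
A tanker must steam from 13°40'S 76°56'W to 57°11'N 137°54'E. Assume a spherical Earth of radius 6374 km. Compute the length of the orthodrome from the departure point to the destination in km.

Haversine: a = sin²(Δφ/2)+cos φ₁ cos φ₂ sin²(Δλ/2) = 0.81541;  σ = 2·atan2(√a,√(1−a))
σ = 129.110° → d = Rσ = 6374·2.25340 = 14363 km

14363 km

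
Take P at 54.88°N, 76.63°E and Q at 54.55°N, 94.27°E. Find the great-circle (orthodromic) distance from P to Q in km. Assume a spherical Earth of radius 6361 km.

1129 km

Haversine: a = sin²(Δφ/2)+cos φ₁ cos φ₂ sin²(Δλ/2) = 0.00785;  σ = 2·atan2(√a,√(1−a))
σ = 10.168° → d = Rσ = 6361·0.17747 = 1129 km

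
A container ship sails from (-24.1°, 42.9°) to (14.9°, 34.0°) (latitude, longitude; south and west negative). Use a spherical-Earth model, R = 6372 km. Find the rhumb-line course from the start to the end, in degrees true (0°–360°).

Meridional parts: M(φ₁)=-0.4336, M(φ₂)=+0.2630 → ΔM = +0.6966;  Δλ = -0.1553 rad
tan C = Δλ / ΔM = -0.2230 → C = 347.43°

347.4°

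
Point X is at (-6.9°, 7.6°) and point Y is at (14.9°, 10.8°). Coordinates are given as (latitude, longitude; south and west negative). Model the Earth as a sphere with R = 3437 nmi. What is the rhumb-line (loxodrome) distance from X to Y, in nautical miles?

Δψ = ln[tan(π/4+φ₂/2)/tan(π/4+φ₁/2)] = +0.3838;  Δφ = +0.3805 rad,  Δλ = +0.0559 rad
q = Δφ/Δψ = 0.9915
d = R·√(Δφ² + q²Δλ²) = 3437·0.38449 = 1321 nmi

1321 nmi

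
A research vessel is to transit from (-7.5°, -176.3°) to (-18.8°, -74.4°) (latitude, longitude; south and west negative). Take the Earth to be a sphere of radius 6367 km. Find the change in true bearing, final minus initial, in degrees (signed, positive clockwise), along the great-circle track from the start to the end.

-31.5°

At departure: θ₁ = atan2(sin Δλ cos φ₂, cos φ₁ sin φ₂ − sin φ₁ cos φ₂ cos Δλ) = 110.43°
At arrival: θ₂ = atan2(sin Δλ cos φ₁, −cos φ₂ sin φ₁ + sin φ₂ cos φ₁ cos Δλ) = 78.95°
Δθ = θ₂ − θ₁ = -31.5°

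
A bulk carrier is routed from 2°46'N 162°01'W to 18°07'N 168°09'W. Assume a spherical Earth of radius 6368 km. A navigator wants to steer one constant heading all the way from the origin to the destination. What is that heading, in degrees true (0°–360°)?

338.6°

Δψ = ln[tan(π/4+φ₂/2)/tan(π/4+φ₁/2)] = +0.2733
Δλ = -0.1070 rad (taken the short way round)
course = atan2(Δλ, Δψ) = 338.61°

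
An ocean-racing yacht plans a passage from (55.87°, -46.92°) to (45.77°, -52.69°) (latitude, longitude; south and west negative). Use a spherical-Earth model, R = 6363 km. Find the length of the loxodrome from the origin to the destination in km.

Δψ = ln[tan(π/4+φ₂/2)/tan(π/4+φ₁/2)] = -0.2805;  Δφ = -0.1763 rad,  Δλ = -0.1007 rad
q = Δφ/Δψ = 0.6285
d = R·√(Δφ² + q²Δλ²) = 6363·0.18730 = 1192 km

1192 km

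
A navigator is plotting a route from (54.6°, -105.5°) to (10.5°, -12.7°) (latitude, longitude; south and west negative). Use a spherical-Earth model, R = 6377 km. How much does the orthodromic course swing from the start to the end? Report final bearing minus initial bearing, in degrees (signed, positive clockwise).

+62.7°

At departure: θ₁ = atan2(sin Δλ cos φ₂, cos φ₁ sin φ₂ − sin φ₁ cos φ₂ cos Δλ) = 81.62°
At arrival: θ₂ = atan2(sin Δλ cos φ₁, −cos φ₂ sin φ₁ + sin φ₂ cos φ₁ cos Δλ) = 144.35°
Δθ = θ₂ − θ₁ = +62.7°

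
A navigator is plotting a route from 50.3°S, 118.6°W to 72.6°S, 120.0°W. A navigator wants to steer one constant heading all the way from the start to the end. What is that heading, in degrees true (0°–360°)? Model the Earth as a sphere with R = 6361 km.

Meridional parts: M(φ₁)=-1.0189, M(φ₂)=-1.8772 → ΔM = -0.8583;  Δλ = -0.0244 rad
tan C = Δλ / ΔM = +0.0285 → C = 181.63°

181.6°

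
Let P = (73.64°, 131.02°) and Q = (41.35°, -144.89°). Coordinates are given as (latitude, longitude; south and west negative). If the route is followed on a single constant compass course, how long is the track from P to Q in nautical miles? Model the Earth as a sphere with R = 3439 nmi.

3150 nmi

Rhumb course C = atan2(Δλ, Δψ) with Δψ = ln[tan(π/4+φ₂/2)/tan(π/4+φ₁/2)] = -1.1457, Δλ = +1.4676 → C = 127.98°
d = R·|Δφ| / |cos C| = 3439·0.56357 / 0.61535 = 3150 nmi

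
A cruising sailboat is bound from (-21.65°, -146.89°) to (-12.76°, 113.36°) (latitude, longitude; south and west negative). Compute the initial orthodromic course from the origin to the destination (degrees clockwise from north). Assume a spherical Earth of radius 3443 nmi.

254.5°

N = sin Δλ·cos φ₂ = -0.9612;  D = cos φ₁ sin φ₂ − sin φ₁ cos φ₂ cos Δλ = -0.2662
initial course = atan2(N, D) = 254.52°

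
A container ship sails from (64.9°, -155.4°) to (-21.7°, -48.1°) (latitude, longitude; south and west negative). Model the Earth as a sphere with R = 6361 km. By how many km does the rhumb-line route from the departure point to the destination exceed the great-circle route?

Great circle: cos σ = sin φ₁ sin φ₂ + cos φ₁ cos φ₂ cos Δλ,  σ = 2.0398 rad → d_gc = 12975.5 km
Rhumb line: Δψ = -1.8905, q = Δφ/Δψ = 0.7995, d_rh = R√(Δφ²+q²Δλ²) = 13533.2 km
Excess = 13533.2 − 12975.5 = 557.7 ≈ 558 km

558 km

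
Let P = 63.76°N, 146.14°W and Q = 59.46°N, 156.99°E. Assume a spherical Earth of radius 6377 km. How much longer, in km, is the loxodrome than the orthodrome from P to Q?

98 km

Great circle: cos σ = sin φ₁ sin φ₂ + cos φ₁ cos φ₂ cos Δλ,  σ = 0.4617 rad → d_gc = 2944.1 km
Rhumb line: Δψ = -0.1581, q = Δφ/Δψ = 0.4746, d_rh = R√(Δφ²+q²Δλ²) = 3041.9 km
Excess = 3041.9 − 2944.1 = 97.8 ≈ 98 km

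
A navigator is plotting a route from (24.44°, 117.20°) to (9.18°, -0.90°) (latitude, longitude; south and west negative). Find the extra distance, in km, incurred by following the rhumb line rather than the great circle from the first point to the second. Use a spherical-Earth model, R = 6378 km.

306 km

Great circle: cos σ = sin φ₁ sin φ₂ + cos φ₁ cos φ₂ cos Δλ,  σ = 1.9362 rad → d_gc = 12349.0 km
Rhumb line: Δψ = -0.2792, q = Δφ/Δψ = 0.9539, d_rh = R√(Δφ²+q²Δλ²) = 12655.2 km
Excess = 12655.2 − 12349.0 = 306.2 ≈ 306 km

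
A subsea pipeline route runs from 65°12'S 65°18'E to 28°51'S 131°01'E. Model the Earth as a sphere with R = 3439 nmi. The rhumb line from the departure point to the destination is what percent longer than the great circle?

Great circle: σ = 0.9408 rad → d_gc = Rσ = 3235.6 nmi
Rhumb: Δφ = +0.6344, Δλ = +1.1470, Δψ = +0.9885, q = Δφ/Δψ = 0.6418 → d_rh = R√(Δφ²+q²Δλ²) = 3342.1 nmi
Excess = (3342.1 − 3235.6) / 3235.6 = 106.5 / 3235.6 = 3.29% ≈ 3.3%

3.3%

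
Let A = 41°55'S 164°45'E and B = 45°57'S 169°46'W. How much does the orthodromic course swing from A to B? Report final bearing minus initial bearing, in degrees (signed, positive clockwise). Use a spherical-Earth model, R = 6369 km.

Initial bearing θ₁ = atan2(sin Δλ cos φ₂, cos φ₁ sin φ₂ − sin φ₁ cos φ₂ cos Δλ) = 111.12°
Final bearing θ₂ = (initial bearing from the destination back to the start) + 180° = 93.27°
Δθ = θ₂ − θ₁ = -17.8°

-17.8°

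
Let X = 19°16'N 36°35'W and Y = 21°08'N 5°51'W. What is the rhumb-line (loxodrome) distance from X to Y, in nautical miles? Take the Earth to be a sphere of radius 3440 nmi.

1735 nmi

Rhumb course C = atan2(Δλ, Δψ) with Δψ = ln[tan(π/4+φ₂/2)/tan(π/4+φ₁/2)] = +0.0347, Δλ = +0.5364 → C = 86.30°
d = R·|Δφ| / |cos C| = 3440·0.03258 / 0.06459 = 1735 nmi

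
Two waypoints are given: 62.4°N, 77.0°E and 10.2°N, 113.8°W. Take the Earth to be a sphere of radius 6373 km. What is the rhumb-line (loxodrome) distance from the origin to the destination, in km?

Δψ = ln[tan(π/4+φ₂/2)/tan(π/4+φ₁/2)] = -1.2250;  Δφ = -0.9111 rad,  Δλ = +2.9531 rad
q = Δφ/Δψ = 0.7437
d = R·√(Δφ² + q²Δλ²) = 6373·2.37778 = 15154 km

15154 km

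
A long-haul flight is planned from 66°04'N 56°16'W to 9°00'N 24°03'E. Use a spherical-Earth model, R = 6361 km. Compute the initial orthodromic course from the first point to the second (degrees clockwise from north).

θ = atan2( sin Δλ·cos φ₂ ,  cos φ₁ sin φ₂ − sin φ₁ cos φ₂ cos Δλ )
  = atan2(+0.9736, -0.0884) = 95.19°

95.2°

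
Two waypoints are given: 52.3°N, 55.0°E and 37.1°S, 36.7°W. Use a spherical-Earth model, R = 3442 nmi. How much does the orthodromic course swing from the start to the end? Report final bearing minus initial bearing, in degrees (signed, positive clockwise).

At departure: θ₁ = atan2(sin Δλ cos φ₂, cos φ₁ sin φ₂ − sin φ₁ cos φ₂ cos Δλ) = 246.29°
At arrival: θ₂ = atan2(sin Δλ cos φ₁, −cos φ₂ sin φ₁ + sin φ₂ cos φ₁ cos Δλ) = 224.59°
Δθ = θ₂ − θ₁ = -21.7°

-21.7°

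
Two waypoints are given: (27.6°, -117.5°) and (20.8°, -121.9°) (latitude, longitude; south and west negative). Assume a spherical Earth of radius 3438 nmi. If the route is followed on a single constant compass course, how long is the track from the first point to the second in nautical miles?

Δψ = ln[tan(π/4+φ₂/2)/tan(π/4+φ₁/2)] = -0.1302;  Δφ = -0.1187 rad,  Δλ = -0.0768 rad
q = Δφ/Δψ = 0.9114
d = R·√(Δφ² + q²Δλ²) = 3438·0.13778 = 474 nmi

474 nmi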